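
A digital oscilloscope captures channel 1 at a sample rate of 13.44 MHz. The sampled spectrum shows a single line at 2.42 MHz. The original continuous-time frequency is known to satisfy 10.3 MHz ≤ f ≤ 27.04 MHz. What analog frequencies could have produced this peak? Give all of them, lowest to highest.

Frequencies that alias to 2.42 MHz are k·fs ± 2.42 MHz for integer k ≥ 0.
k=0: 2.42 MHz.
k=1: 11.02 MHz, 15.86 MHz.
k=2: 24.46 MHz, 29.3 MHz.
k=3: 37.9 MHz, 42.74 MHz.
Within [10.3 MHz, 27.04 MHz]: 11.02 MHz, 15.86 MHz, 24.46 MHz.

11.02 MHz, 15.86 MHz, 24.46 MHz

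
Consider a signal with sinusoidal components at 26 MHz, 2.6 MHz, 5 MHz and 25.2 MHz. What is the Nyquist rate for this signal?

52 MHz

Highest-frequency component: 26 MHz.
Nyquist rate = 2 × 26 MHz = 52 MHz.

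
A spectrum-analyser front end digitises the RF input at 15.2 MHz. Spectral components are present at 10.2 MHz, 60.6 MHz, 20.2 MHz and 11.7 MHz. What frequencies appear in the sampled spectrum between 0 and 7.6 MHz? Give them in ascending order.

fs/2 = 7.6 MHz.
10.2 MHz > fs/2 = 7.6 MHz, folds to fs − 10.2 MHz = 5 MHz.
60.6 MHz mod fs = 15 MHz.
15 MHz > fs/2 = 7.6 MHz, folds to fs − 15 MHz = 0.2 MHz.
20.2 MHz mod fs = 5 MHz.
5 MHz ≤ fs/2 = 7.6 MHz, appears at 5 MHz.
11.7 MHz > fs/2 = 7.6 MHz, folds to fs − 11.7 MHz = 3.5 MHz.
Distinct values: {0.2 MHz, 3.5 MHz, 5 MHz}.

0.2 MHz, 3.5 MHz, 5 MHz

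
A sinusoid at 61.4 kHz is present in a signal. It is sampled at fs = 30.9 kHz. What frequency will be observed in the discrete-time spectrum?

61.4 kHz mod fs = 30.5 kHz.
30.5 kHz > fs/2 = 15.45 kHz, folds to fs − 30.5 kHz = 0.4 kHz.

0.4 kHz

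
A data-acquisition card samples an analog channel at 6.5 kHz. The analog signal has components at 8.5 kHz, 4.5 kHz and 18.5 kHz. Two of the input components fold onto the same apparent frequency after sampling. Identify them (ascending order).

fs/2 = 3.25 kHz.
8.5 kHz mod fs = 2 kHz.
2 kHz ≤ fs/2 = 3.25 kHz, appears at 2 kHz.
4.5 kHz > fs/2 = 3.25 kHz, folds to fs − 4.5 kHz = 2 kHz.
18.5 kHz mod fs = 5.5 kHz.
5.5 kHz > fs/2 = 3.25 kHz, folds to fs − 5.5 kHz = 1 kHz.
4.5 kHz and 8.5 kHz both map to 2 kHz.

4.5 kHz, 8.5 kHz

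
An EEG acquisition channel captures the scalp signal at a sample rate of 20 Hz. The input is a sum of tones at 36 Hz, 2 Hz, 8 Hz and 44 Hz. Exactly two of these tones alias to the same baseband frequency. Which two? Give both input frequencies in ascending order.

fs/2 = 10 Hz.
36 Hz mod fs = 16 Hz.
16 Hz > fs/2 = 10 Hz, folds to fs − 16 Hz = 4 Hz.
2 Hz ≤ fs/2 = 10 Hz, passes unchanged.
8 Hz ≤ fs/2 = 10 Hz, passes unchanged.
44 Hz mod fs = 4 Hz.
4 Hz ≤ fs/2 = 10 Hz, appears at 4 Hz.
36 Hz and 44 Hz both map to 4 Hz.

36 Hz, 44 Hz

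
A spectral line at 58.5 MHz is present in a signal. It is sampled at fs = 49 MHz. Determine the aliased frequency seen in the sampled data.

58.5 MHz mod fs = 9.5 MHz.
9.5 MHz ≤ fs/2 = 24.5 MHz, appears at 9.5 MHz.

9.5 MHz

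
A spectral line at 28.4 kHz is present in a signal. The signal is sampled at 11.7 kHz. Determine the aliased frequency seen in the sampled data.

5 kHz

28.4 kHz mod fs = 5 kHz.
5 kHz ≤ fs/2 = 5.85 kHz, appears at 5 kHz.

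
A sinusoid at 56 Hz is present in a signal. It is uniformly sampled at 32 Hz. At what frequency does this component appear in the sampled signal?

56 Hz mod fs = 24 Hz.
24 Hz > fs/2 = 16 Hz, folds to fs − 24 Hz = 8 Hz.

8 Hz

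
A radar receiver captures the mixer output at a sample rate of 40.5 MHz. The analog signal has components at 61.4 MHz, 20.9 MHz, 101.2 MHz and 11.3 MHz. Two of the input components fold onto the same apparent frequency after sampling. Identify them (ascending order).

fs/2 = 20.25 MHz.
61.4 MHz mod fs = 20.9 MHz.
20.9 MHz > fs/2 = 20.25 MHz, folds to fs − 20.9 MHz = 19.6 MHz.
20.9 MHz > fs/2 = 20.25 MHz, folds to fs − 20.9 MHz = 19.6 MHz.
101.2 MHz mod fs = 20.2 MHz.
20.2 MHz ≤ fs/2 = 20.25 MHz, appears at 20.2 MHz.
11.3 MHz ≤ fs/2 = 20.25 MHz, passes unchanged.
20.9 MHz and 61.4 MHz both map to 19.6 MHz.

20.9 MHz, 61.4 MHz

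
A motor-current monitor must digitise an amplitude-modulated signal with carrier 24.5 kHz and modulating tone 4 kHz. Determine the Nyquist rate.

AM sidebands sit at fc ± fm = 20.5 kHz and 28.5 kHz.
Highest-frequency component: 28.5 kHz.
Nyquist rate = 2 × 28.5 kHz = 57 kHz.

57 kHz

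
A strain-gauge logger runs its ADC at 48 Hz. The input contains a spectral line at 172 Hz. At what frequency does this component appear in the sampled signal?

172 Hz mod fs = 28 Hz.
28 Hz > fs/2 = 24 Hz, folds to fs − 28 Hz = 20 Hz.

20 Hz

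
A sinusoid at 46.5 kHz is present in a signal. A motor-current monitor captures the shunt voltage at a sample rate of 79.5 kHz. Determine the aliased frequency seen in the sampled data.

46.5 kHz > fs/2 = 39.75 kHz, folds to fs − 46.5 kHz = 33 kHz.

33 kHz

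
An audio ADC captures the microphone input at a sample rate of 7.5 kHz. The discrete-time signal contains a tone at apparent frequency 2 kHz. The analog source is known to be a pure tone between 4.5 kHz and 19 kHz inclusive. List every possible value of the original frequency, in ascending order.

Frequencies that alias to 2 kHz are k·fs ± 2 kHz for integer k ≥ 0.
k=0: 2 kHz.
k=1: 5.5 kHz, 9.5 kHz.
k=2: 13 kHz, 17 kHz.
k=3: 20.5 kHz, 24.5 kHz.
Within [4.5 kHz, 19 kHz]: 5.5 kHz, 9.5 kHz, 13 kHz, 17 kHz.

5.5 kHz, 9.5 kHz, 13 kHz, 17 kHz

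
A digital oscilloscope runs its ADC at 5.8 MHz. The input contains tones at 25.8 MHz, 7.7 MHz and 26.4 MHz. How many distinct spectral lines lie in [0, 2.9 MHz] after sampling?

2

fs/2 = 2.9 MHz.
25.8 MHz mod fs = 2.6 MHz.
2.6 MHz ≤ fs/2 = 2.9 MHz, appears at 2.6 MHz.
7.7 MHz mod fs = 1.9 MHz.
1.9 MHz ≤ fs/2 = 2.9 MHz, appears at 1.9 MHz.
26.4 MHz mod fs = 3.2 MHz.
3.2 MHz > fs/2 = 2.9 MHz, folds to fs − 3.2 MHz = 2.6 MHz.
Distinct values: {1.9 MHz, 2.6 MHz} → 2.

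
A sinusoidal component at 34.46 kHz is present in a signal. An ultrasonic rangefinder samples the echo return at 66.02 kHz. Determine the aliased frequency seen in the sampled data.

34.46 kHz > fs/2 = 33.01 kHz, folds to fs − 34.46 kHz = 31.56 kHz.

31.56 kHz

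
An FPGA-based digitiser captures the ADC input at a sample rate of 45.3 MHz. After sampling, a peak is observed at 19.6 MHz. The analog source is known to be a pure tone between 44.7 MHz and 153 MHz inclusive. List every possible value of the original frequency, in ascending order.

64.9 MHz, 71 MHz, 110.2 MHz, 116.3 MHz

Frequencies that alias to 19.6 MHz are k·fs ± 19.6 MHz for integer k ≥ 0.
k=0: 19.6 MHz.
k=1: 25.7 MHz, 64.9 MHz.
k=2: 71 MHz, 110.2 MHz.
k=3: 116.3 MHz, 155.5 MHz.
k=4: 161.6 MHz, 200.8 MHz.
Within [44.7 MHz, 153 MHz]: 64.9 MHz, 71 MHz, 110.2 MHz, 116.3 MHz.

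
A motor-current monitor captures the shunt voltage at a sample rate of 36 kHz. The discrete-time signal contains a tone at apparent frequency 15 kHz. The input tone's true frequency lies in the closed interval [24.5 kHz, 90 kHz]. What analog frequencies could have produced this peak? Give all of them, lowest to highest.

Frequencies that alias to 15 kHz are k·fs ± 15 kHz for integer k ≥ 0.
k=0: 15 kHz.
k=1: 21 kHz, 51 kHz.
k=2: 57 kHz, 87 kHz.
k=3: 93 kHz, 123 kHz.
Within [24.5 kHz, 90 kHz]: 51 kHz, 57 kHz, 87 kHz.

51 kHz, 57 kHz, 87 kHz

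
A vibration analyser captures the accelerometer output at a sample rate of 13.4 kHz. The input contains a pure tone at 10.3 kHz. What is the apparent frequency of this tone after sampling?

10.3 kHz > fs/2 = 6.7 kHz, folds to fs − 10.3 kHz = 3.1 kHz.

3.1 kHz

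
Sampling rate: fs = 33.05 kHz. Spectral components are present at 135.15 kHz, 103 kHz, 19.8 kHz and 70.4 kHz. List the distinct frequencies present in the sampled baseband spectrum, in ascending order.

2.95 kHz, 3.85 kHz, 4.3 kHz, 13.25 kHz

fs/2 = 16.525 kHz.
135.15 kHz mod fs = 2.95 kHz.
2.95 kHz ≤ fs/2 = 16.525 kHz, appears at 2.95 kHz.
103 kHz mod fs = 3.85 kHz.
3.85 kHz ≤ fs/2 = 16.525 kHz, appears at 3.85 kHz.
19.8 kHz > fs/2 = 16.525 kHz, folds to fs − 19.8 kHz = 13.25 kHz.
70.4 kHz mod fs = 4.3 kHz.
4.3 kHz ≤ fs/2 = 16.525 kHz, appears at 4.3 kHz.
Distinct values: {2.95 kHz, 3.85 kHz, 4.3 kHz, 13.25 kHz}.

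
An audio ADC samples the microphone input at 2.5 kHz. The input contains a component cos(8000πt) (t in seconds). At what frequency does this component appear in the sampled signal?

ω = 8000π rad/s → f = ω/(2π) = 4000 Hz = 4 kHz.
4 kHz mod fs = 1.5 kHz.
1.5 kHz > fs/2 = 1.25 kHz, folds to fs − 1.5 kHz = 1 kHz.

1 kHz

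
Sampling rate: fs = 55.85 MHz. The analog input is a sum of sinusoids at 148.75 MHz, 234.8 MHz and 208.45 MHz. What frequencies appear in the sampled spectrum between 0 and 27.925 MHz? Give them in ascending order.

11.4 MHz, 14.95 MHz, 18.8 MHz

fs/2 = 27.925 MHz.
148.75 MHz mod fs = 37.05 MHz.
37.05 MHz > fs/2 = 27.925 MHz, folds to fs − 37.05 MHz = 18.8 MHz.
234.8 MHz mod fs = 11.4 MHz.
11.4 MHz ≤ fs/2 = 27.925 MHz, appears at 11.4 MHz.
208.45 MHz mod fs = 40.9 MHz.
40.9 MHz > fs/2 = 27.925 MHz, folds to fs − 40.9 MHz = 14.95 MHz.
Distinct values: {11.4 MHz, 14.95 MHz, 18.8 MHz}.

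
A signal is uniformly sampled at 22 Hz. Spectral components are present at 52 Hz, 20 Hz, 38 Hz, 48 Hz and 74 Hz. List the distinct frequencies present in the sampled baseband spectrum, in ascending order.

fs/2 = 11 Hz.
52 Hz mod fs = 8 Hz.
8 Hz ≤ fs/2 = 11 Hz, appears at 8 Hz.
20 Hz > fs/2 = 11 Hz, folds to fs − 20 Hz = 2 Hz.
38 Hz mod fs = 16 Hz.
16 Hz > fs/2 = 11 Hz, folds to fs − 16 Hz = 6 Hz.
48 Hz mod fs = 4 Hz.
4 Hz ≤ fs/2 = 11 Hz, appears at 4 Hz.
74 Hz mod fs = 8 Hz.
8 Hz ≤ fs/2 = 11 Hz, appears at 8 Hz.
Distinct values: {2 Hz, 4 Hz, 6 Hz, 8 Hz}.

2 Hz, 4 Hz, 6 Hz, 8 Hz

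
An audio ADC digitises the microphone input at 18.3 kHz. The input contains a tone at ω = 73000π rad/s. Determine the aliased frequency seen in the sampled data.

ω = 73000π rad/s → f = ω/(2π) = 36500 Hz = 36.5 kHz.
36.5 kHz mod fs = 18.2 kHz.
18.2 kHz > fs/2 = 9.15 kHz, folds to fs − 18.2 kHz = 0.1 kHz.

0.1 kHz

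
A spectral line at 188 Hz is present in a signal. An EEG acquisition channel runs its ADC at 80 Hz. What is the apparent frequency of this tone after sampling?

188 Hz mod fs = 28 Hz.
28 Hz ≤ fs/2 = 40 Hz, appears at 28 Hz.

28 Hz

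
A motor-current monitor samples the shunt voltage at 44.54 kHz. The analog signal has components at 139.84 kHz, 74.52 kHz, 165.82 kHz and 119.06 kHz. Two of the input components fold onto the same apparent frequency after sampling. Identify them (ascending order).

fs/2 = 22.27 kHz.
139.84 kHz mod fs = 6.22 kHz.
6.22 kHz ≤ fs/2 = 22.27 kHz, appears at 6.22 kHz.
74.52 kHz mod fs = 29.98 kHz.
29.98 kHz > fs/2 = 22.27 kHz, folds to fs − 29.98 kHz = 14.56 kHz.
165.82 kHz mod fs = 32.2 kHz.
32.2 kHz > fs/2 = 22.27 kHz, folds to fs − 32.2 kHz = 12.34 kHz.
119.06 kHz mod fs = 29.98 kHz.
29.98 kHz > fs/2 = 22.27 kHz, folds to fs − 29.98 kHz = 14.56 kHz.
74.52 kHz and 119.06 kHz both map to 14.56 kHz.

74.52 kHz, 119.06 kHz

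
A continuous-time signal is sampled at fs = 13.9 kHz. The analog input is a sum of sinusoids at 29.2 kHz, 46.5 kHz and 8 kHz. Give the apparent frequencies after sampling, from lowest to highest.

fs/2 = 6.95 kHz.
29.2 kHz mod fs = 1.4 kHz.
1.4 kHz ≤ fs/2 = 6.95 kHz, appears at 1.4 kHz.
46.5 kHz mod fs = 4.8 kHz.
4.8 kHz ≤ fs/2 = 6.95 kHz, appears at 4.8 kHz.
8 kHz > fs/2 = 6.95 kHz, folds to fs − 8 kHz = 5.9 kHz.
Distinct values: {1.4 kHz, 4.8 kHz, 5.9 kHz}.

1.4 kHz, 4.8 kHz, 5.9 kHz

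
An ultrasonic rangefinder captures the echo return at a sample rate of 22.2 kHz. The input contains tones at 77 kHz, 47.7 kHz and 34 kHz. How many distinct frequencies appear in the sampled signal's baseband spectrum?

fs/2 = 11.1 kHz.
77 kHz mod fs = 10.4 kHz.
10.4 kHz ≤ fs/2 = 11.1 kHz, appears at 10.4 kHz.
47.7 kHz mod fs = 3.3 kHz.
3.3 kHz ≤ fs/2 = 11.1 kHz, appears at 3.3 kHz.
34 kHz mod fs = 11.8 kHz.
11.8 kHz > fs/2 = 11.1 kHz, folds to fs − 11.8 kHz = 10.4 kHz.
Distinct values: {3.3 kHz, 10.4 kHz} → 2.

2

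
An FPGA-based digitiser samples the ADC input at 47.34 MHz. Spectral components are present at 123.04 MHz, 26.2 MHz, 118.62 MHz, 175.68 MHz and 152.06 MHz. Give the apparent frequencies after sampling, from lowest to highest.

10.04 MHz, 13.68 MHz, 18.98 MHz, 21.14 MHz, 23.4 MHz

fs/2 = 23.67 MHz.
123.04 MHz mod fs = 28.36 MHz.
28.36 MHz > fs/2 = 23.67 MHz, folds to fs − 28.36 MHz = 18.98 MHz.
26.2 MHz > fs/2 = 23.67 MHz, folds to fs − 26.2 MHz = 21.14 MHz.
118.62 MHz mod fs = 23.94 MHz.
23.94 MHz > fs/2 = 23.67 MHz, folds to fs − 23.94 MHz = 23.4 MHz.
175.68 MHz mod fs = 33.66 MHz.
33.66 MHz > fs/2 = 23.67 MHz, folds to fs − 33.66 MHz = 13.68 MHz.
152.06 MHz mod fs = 10.04 MHz.
10.04 MHz ≤ fs/2 = 23.67 MHz, appears at 10.04 MHz.
Distinct values: {10.04 MHz, 13.68 MHz, 18.98 MHz, 21.14 MHz, 23.4 MHz}.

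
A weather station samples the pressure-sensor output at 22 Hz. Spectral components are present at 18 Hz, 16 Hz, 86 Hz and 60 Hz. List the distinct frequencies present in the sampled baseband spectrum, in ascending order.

2 Hz, 4 Hz, 6 Hz

fs/2 = 11 Hz.
18 Hz > fs/2 = 11 Hz, folds to fs − 18 Hz = 4 Hz.
16 Hz > fs/2 = 11 Hz, folds to fs − 16 Hz = 6 Hz.
86 Hz mod fs = 20 Hz.
20 Hz > fs/2 = 11 Hz, folds to fs − 20 Hz = 2 Hz.
60 Hz mod fs = 16 Hz.
16 Hz > fs/2 = 11 Hz, folds to fs − 16 Hz = 6 Hz.
Distinct values: {2 Hz, 4 Hz, 6 Hz}.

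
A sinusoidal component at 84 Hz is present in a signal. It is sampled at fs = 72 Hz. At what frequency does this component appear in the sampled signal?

12 Hz

84 Hz mod fs = 12 Hz.
12 Hz ≤ fs/2 = 36 Hz, appears at 12 Hz.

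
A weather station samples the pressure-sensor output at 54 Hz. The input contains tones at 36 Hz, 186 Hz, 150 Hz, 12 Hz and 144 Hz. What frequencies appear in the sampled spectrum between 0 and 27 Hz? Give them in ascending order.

12 Hz, 18 Hz, 24 Hz

fs/2 = 27 Hz.
36 Hz > fs/2 = 27 Hz, folds to fs − 36 Hz = 18 Hz.
186 Hz mod fs = 24 Hz.
24 Hz ≤ fs/2 = 27 Hz, appears at 24 Hz.
150 Hz mod fs = 42 Hz.
42 Hz > fs/2 = 27 Hz, folds to fs − 42 Hz = 12 Hz.
12 Hz ≤ fs/2 = 27 Hz, passes unchanged.
144 Hz mod fs = 36 Hz.
36 Hz > fs/2 = 27 Hz, folds to fs − 36 Hz = 18 Hz.
Distinct values: {12 Hz, 18 Hz, 24 Hz}.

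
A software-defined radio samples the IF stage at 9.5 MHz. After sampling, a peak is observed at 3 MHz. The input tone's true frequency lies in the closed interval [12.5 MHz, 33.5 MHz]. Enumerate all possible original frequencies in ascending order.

12.5 MHz, 16 MHz, 22 MHz, 25.5 MHz, 31.5 MHz

Frequencies that alias to 3 MHz are k·fs ± 3 MHz for integer k ≥ 0.
k=0: 3 MHz.
k=1: 6.5 MHz, 12.5 MHz.
k=2: 16 MHz, 22 MHz.
k=3: 25.5 MHz, 31.5 MHz.
k=4: 35 MHz, 41 MHz.
Within [12.5 MHz, 33.5 MHz]: 12.5 MHz, 16 MHz, 22 MHz, 25.5 MHz, 31.5 MHz.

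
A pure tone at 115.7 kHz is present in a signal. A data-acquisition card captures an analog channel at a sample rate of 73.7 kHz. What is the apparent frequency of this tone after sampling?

31.7 kHz

115.7 kHz mod fs = 42 kHz.
42 kHz > fs/2 = 36.85 kHz, folds to fs − 42 kHz = 31.7 kHz.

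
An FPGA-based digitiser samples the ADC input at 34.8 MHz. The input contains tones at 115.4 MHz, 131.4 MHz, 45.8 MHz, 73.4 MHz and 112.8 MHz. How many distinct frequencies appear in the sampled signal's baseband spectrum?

4

fs/2 = 17.4 MHz.
115.4 MHz mod fs = 11 MHz.
11 MHz ≤ fs/2 = 17.4 MHz, appears at 11 MHz.
131.4 MHz mod fs = 27 MHz.
27 MHz > fs/2 = 17.4 MHz, folds to fs − 27 MHz = 7.8 MHz.
45.8 MHz mod fs = 11 MHz.
11 MHz ≤ fs/2 = 17.4 MHz, appears at 11 MHz.
73.4 MHz mod fs = 3.8 MHz.
3.8 MHz ≤ fs/2 = 17.4 MHz, appears at 3.8 MHz.
112.8 MHz mod fs = 8.4 MHz.
8.4 MHz ≤ fs/2 = 17.4 MHz, appears at 8.4 MHz.
Distinct values: {3.8 MHz, 7.8 MHz, 8.4 MHz, 11 MHz} → 4.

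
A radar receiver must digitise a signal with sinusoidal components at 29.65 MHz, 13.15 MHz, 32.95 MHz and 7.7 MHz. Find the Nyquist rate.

Highest-frequency component: 32.95 MHz.
Nyquist rate = 2 × 32.95 MHz = 65.9 MHz.

65.9 MHz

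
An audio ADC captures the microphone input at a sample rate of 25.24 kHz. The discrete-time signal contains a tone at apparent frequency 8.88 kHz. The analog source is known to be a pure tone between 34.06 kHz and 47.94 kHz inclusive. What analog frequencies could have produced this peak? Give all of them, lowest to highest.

34.12 kHz, 41.6 kHz

Frequencies that alias to 8.88 kHz are k·fs ± 8.88 kHz for integer k ≥ 0.
k=0: 8.88 kHz.
k=1: 16.36 kHz, 34.12 kHz.
k=2: 41.6 kHz, 59.36 kHz.
k=3: 66.84 kHz, 84.6 kHz.
Within [34.06 kHz, 47.94 kHz]: 34.12 kHz, 41.6 kHz.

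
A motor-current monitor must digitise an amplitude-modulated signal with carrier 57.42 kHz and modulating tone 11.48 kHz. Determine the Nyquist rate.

137.8 kHz

AM sidebands sit at fc ± fm = 45.94 kHz and 68.9 kHz.
Highest-frequency component: 68.9 kHz.
Nyquist rate = 2 × 68.9 kHz = 137.8 kHz.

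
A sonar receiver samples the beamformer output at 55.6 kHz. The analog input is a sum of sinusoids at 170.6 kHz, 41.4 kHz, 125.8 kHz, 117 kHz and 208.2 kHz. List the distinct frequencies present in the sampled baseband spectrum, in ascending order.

fs/2 = 27.8 kHz.
170.6 kHz mod fs = 3.8 kHz.
3.8 kHz ≤ fs/2 = 27.8 kHz, appears at 3.8 kHz.
41.4 kHz > fs/2 = 27.8 kHz, folds to fs − 41.4 kHz = 14.2 kHz.
125.8 kHz mod fs = 14.6 kHz.
14.6 kHz ≤ fs/2 = 27.8 kHz, appears at 14.6 kHz.
117 kHz mod fs = 5.8 kHz.
5.8 kHz ≤ fs/2 = 27.8 kHz, appears at 5.8 kHz.
208.2 kHz mod fs = 41.4 kHz.
41.4 kHz > fs/2 = 27.8 kHz, folds to fs − 41.4 kHz = 14.2 kHz.
Distinct values: {3.8 kHz, 5.8 kHz, 14.2 kHz, 14.6 kHz}.

3.8 kHz, 5.8 kHz, 14.2 kHz, 14.6 kHz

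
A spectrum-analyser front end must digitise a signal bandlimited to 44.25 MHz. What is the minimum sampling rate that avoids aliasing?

Nyquist rate = 2 × 44.25 MHz = 88.5 MHz.

88.5 MHz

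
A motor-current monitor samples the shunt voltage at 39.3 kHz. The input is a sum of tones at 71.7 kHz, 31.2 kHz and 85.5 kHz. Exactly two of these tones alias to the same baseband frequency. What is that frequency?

fs/2 = 19.65 kHz.
71.7 kHz mod fs = 32.4 kHz.
32.4 kHz > fs/2 = 19.65 kHz, folds to fs − 32.4 kHz = 6.9 kHz.
31.2 kHz > fs/2 = 19.65 kHz, folds to fs − 31.2 kHz = 8.1 kHz.
85.5 kHz mod fs = 6.9 kHz.
6.9 kHz ≤ fs/2 = 19.65 kHz, appears at 6.9 kHz.
71.7 kHz and 85.5 kHz both map to 6.9 kHz.

6.9 kHz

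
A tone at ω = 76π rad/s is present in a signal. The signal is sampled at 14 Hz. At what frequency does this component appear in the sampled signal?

4 Hz

ω = 76π rad/s → f = ω/(2π) = 38 Hz.
38 Hz mod fs = 10 Hz.
10 Hz > fs/2 = 7 Hz, folds to fs − 10 Hz = 4 Hz.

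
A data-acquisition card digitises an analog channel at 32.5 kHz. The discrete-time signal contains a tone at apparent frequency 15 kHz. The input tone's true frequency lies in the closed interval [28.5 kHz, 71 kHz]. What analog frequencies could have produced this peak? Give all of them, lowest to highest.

47.5 kHz, 50 kHz

Frequencies that alias to 15 kHz are k·fs ± 15 kHz for integer k ≥ 0.
k=0: 15 kHz.
k=1: 17.5 kHz, 47.5 kHz.
k=2: 50 kHz, 80 kHz.
k=3: 82.5 kHz, 112.5 kHz.
Within [28.5 kHz, 71 kHz]: 47.5 kHz, 50 kHz.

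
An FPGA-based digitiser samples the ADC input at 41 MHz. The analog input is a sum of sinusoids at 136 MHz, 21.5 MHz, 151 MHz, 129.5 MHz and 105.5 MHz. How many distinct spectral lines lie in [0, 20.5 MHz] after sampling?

4

fs/2 = 20.5 MHz.
136 MHz mod fs = 13 MHz.
13 MHz ≤ fs/2 = 20.5 MHz, appears at 13 MHz.
21.5 MHz > fs/2 = 20.5 MHz, folds to fs − 21.5 MHz = 19.5 MHz.
151 MHz mod fs = 28 MHz.
28 MHz > fs/2 = 20.5 MHz, folds to fs − 28 MHz = 13 MHz.
129.5 MHz mod fs = 6.5 MHz.
6.5 MHz ≤ fs/2 = 20.5 MHz, appears at 6.5 MHz.
105.5 MHz mod fs = 23.5 MHz.
23.5 MHz > fs/2 = 20.5 MHz, folds to fs − 23.5 MHz = 17.5 MHz.
Distinct values: {6.5 MHz, 13 MHz, 17.5 MHz, 19.5 MHz} → 4.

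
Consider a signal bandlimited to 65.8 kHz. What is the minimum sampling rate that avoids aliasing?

Nyquist rate = 2 × 65.8 kHz = 131.6 kHz.

131.6 kHz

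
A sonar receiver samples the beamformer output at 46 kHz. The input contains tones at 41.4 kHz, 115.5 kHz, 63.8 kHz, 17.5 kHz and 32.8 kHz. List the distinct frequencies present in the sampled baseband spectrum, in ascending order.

fs/2 = 23 kHz.
41.4 kHz > fs/2 = 23 kHz, folds to fs − 41.4 kHz = 4.6 kHz.
115.5 kHz mod fs = 23.5 kHz.
23.5 kHz > fs/2 = 23 kHz, folds to fs − 23.5 kHz = 22.5 kHz.
63.8 kHz mod fs = 17.8 kHz.
17.8 kHz ≤ fs/2 = 23 kHz, appears at 17.8 kHz.
17.5 kHz ≤ fs/2 = 23 kHz, passes unchanged.
32.8 kHz > fs/2 = 23 kHz, folds to fs − 32.8 kHz = 13.2 kHz.
Distinct values: {4.6 kHz, 13.2 kHz, 17.5 kHz, 17.8 kHz, 22.5 kHz}.

4.6 kHz, 13.2 kHz, 17.5 kHz, 17.8 kHz, 22.5 kHz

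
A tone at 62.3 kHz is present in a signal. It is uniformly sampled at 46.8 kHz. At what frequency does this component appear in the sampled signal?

15.5 kHz

62.3 kHz mod fs = 15.5 kHz.
15.5 kHz ≤ fs/2 = 23.4 kHz, appears at 15.5 kHz.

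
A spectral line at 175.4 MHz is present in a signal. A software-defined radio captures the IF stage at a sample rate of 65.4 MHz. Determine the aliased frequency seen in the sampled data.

20.8 MHz

175.4 MHz mod fs = 44.6 MHz.
44.6 MHz > fs/2 = 32.7 MHz, folds to fs − 44.6 MHz = 20.8 MHz.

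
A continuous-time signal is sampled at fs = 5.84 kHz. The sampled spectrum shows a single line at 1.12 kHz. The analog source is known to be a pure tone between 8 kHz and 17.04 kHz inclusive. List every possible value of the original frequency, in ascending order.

Frequencies that alias to 1.12 kHz are k·fs ± 1.12 kHz for integer k ≥ 0.
k=0: 1.12 kHz.
k=1: 4.72 kHz, 6.96 kHz.
k=2: 10.56 kHz, 12.8 kHz.
k=3: 16.4 kHz, 18.64 kHz.
k=4: 22.24 kHz, 24.48 kHz.
Within [8 kHz, 17.04 kHz]: 10.56 kHz, 12.8 kHz, 16.4 kHz.

10.56 kHz, 12.8 kHz, 16.4 kHz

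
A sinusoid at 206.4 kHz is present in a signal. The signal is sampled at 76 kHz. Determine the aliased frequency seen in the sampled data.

206.4 kHz mod fs = 54.4 kHz.
54.4 kHz > fs/2 = 38 kHz, folds to fs − 54.4 kHz = 21.6 kHz.

21.6 kHz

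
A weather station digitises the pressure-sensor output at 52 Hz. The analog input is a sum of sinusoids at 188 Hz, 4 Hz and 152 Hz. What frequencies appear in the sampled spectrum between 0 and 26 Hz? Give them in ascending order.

fs/2 = 26 Hz.
188 Hz mod fs = 32 Hz.
32 Hz > fs/2 = 26 Hz, folds to fs − 32 Hz = 20 Hz.
4 Hz ≤ fs/2 = 26 Hz, passes unchanged.
152 Hz mod fs = 48 Hz.
48 Hz > fs/2 = 26 Hz, folds to fs − 48 Hz = 4 Hz.
Distinct values: {4 Hz, 20 Hz}.

4 Hz, 20 Hz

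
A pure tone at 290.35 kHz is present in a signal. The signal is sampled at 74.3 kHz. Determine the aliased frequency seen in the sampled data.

290.35 kHz mod fs = 67.45 kHz.
67.45 kHz > fs/2 = 37.15 kHz, folds to fs − 67.45 kHz = 6.85 kHz.

6.85 kHz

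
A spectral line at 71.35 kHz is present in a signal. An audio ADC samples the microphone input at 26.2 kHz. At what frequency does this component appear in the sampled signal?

71.35 kHz mod fs = 18.95 kHz.
18.95 kHz > fs/2 = 13.1 kHz, folds to fs − 18.95 kHz = 7.25 kHz.

7.25 kHz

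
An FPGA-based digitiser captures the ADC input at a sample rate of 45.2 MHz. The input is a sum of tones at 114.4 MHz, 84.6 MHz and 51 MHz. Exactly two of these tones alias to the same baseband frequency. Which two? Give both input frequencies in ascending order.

fs/2 = 22.6 MHz.
114.4 MHz mod fs = 24 MHz.
24 MHz > fs/2 = 22.6 MHz, folds to fs − 24 MHz = 21.2 MHz.
84.6 MHz mod fs = 39.4 MHz.
39.4 MHz > fs/2 = 22.6 MHz, folds to fs − 39.4 MHz = 5.8 MHz.
51 MHz mod fs = 5.8 MHz.
5.8 MHz ≤ fs/2 = 22.6 MHz, appears at 5.8 MHz.
51 MHz and 84.6 MHz both map to 5.8 MHz.

51 MHz, 84.6 MHz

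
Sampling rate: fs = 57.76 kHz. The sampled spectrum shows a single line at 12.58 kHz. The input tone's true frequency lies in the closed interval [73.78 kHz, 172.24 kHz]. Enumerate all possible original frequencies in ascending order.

102.94 kHz, 128.1 kHz, 160.7 kHz

Frequencies that alias to 12.58 kHz are k·fs ± 12.58 kHz for integer k ≥ 0.
k=0: 12.58 kHz.
k=1: 45.18 kHz, 70.34 kHz.
k=2: 102.94 kHz, 128.1 kHz.
k=3: 160.7 kHz, 185.86 kHz.
k=4: 218.46 kHz, 243.62 kHz.
Within [73.78 kHz, 172.24 kHz]: 102.94 kHz, 128.1 kHz, 160.7 kHz.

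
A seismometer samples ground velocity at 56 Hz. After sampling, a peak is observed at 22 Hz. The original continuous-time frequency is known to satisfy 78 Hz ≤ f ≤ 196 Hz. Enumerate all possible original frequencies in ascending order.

Frequencies that alias to 22 Hz are k·fs ± 22 Hz for integer k ≥ 0.
k=0: 22 Hz.
k=1: 34 Hz, 78 Hz.
k=2: 90 Hz, 134 Hz.
k=3: 146 Hz, 190 Hz.
k=4: 202 Hz, 246 Hz.
Within [78 Hz, 196 Hz]: 78 Hz, 90 Hz, 134 Hz, 146 Hz, 190 Hz.

78 Hz, 90 Hz, 134 Hz, 146 Hz, 190 Hz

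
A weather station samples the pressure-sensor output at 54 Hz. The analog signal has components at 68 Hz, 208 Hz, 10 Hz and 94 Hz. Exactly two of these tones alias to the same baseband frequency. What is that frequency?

14 Hz

fs/2 = 27 Hz.
68 Hz mod fs = 14 Hz.
14 Hz ≤ fs/2 = 27 Hz, appears at 14 Hz.
208 Hz mod fs = 46 Hz.
46 Hz > fs/2 = 27 Hz, folds to fs − 46 Hz = 8 Hz.
10 Hz ≤ fs/2 = 27 Hz, passes unchanged.
94 Hz mod fs = 40 Hz.
40 Hz > fs/2 = 27 Hz, folds to fs − 40 Hz = 14 Hz.
68 Hz and 94 Hz both map to 14 Hz.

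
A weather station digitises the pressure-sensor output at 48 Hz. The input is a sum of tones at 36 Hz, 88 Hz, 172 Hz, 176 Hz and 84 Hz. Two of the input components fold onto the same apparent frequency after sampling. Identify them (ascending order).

fs/2 = 24 Hz.
36 Hz > fs/2 = 24 Hz, folds to fs − 36 Hz = 12 Hz.
88 Hz mod fs = 40 Hz.
40 Hz > fs/2 = 24 Hz, folds to fs − 40 Hz = 8 Hz.
172 Hz mod fs = 28 Hz.
28 Hz > fs/2 = 24 Hz, folds to fs − 28 Hz = 20 Hz.
176 Hz mod fs = 32 Hz.
32 Hz > fs/2 = 24 Hz, folds to fs − 32 Hz = 16 Hz.
84 Hz mod fs = 36 Hz.
36 Hz > fs/2 = 24 Hz, folds to fs − 36 Hz = 12 Hz.
36 Hz and 84 Hz both map to 12 Hz.

36 Hz, 84 Hz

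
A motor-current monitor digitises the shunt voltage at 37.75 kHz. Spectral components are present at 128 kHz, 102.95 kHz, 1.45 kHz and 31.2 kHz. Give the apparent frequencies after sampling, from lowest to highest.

fs/2 = 18.875 kHz.
128 kHz mod fs = 14.75 kHz.
14.75 kHz ≤ fs/2 = 18.875 kHz, appears at 14.75 kHz.
102.95 kHz mod fs = 27.45 kHz.
27.45 kHz > fs/2 = 18.875 kHz, folds to fs − 27.45 kHz = 10.3 kHz.
1.45 kHz ≤ fs/2 = 18.875 kHz, passes unchanged.
31.2 kHz > fs/2 = 18.875 kHz, folds to fs − 31.2 kHz = 6.55 kHz.
Distinct values: {1.45 kHz, 6.55 kHz, 10.3 kHz, 14.75 kHz}.

1.45 kHz, 6.55 kHz, 10.3 kHz, 14.75 kHz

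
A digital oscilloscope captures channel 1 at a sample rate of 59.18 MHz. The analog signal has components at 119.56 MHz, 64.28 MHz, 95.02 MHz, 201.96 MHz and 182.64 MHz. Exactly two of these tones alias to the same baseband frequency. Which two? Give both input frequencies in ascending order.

fs/2 = 29.59 MHz.
119.56 MHz mod fs = 1.2 MHz.
1.2 MHz ≤ fs/2 = 29.59 MHz, appears at 1.2 MHz.
64.28 MHz mod fs = 5.1 MHz.
5.1 MHz ≤ fs/2 = 29.59 MHz, appears at 5.1 MHz.
95.02 MHz mod fs = 35.84 MHz.
35.84 MHz > fs/2 = 29.59 MHz, folds to fs − 35.84 MHz = 23.34 MHz.
201.96 MHz mod fs = 24.42 MHz.
24.42 MHz ≤ fs/2 = 29.59 MHz, appears at 24.42 MHz.
182.64 MHz mod fs = 5.1 MHz.
5.1 MHz ≤ fs/2 = 29.59 MHz, appears at 5.1 MHz.
64.28 MHz and 182.64 MHz both map to 5.1 MHz.

64.28 MHz, 182.64 MHz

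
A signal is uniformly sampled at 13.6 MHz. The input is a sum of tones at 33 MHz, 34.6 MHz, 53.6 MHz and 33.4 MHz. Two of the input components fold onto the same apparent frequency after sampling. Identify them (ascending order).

33.4 MHz, 34.6 MHz

fs/2 = 6.8 MHz.
33 MHz mod fs = 5.8 MHz.
5.8 MHz ≤ fs/2 = 6.8 MHz, appears at 5.8 MHz.
34.6 MHz mod fs = 7.4 MHz.
7.4 MHz > fs/2 = 6.8 MHz, folds to fs − 7.4 MHz = 6.2 MHz.
53.6 MHz mod fs = 12.8 MHz.
12.8 MHz > fs/2 = 6.8 MHz, folds to fs − 12.8 MHz = 0.8 MHz.
33.4 MHz mod fs = 6.2 MHz.
6.2 MHz ≤ fs/2 = 6.8 MHz, appears at 6.2 MHz.
33.4 MHz and 34.6 MHz both map to 6.2 MHz.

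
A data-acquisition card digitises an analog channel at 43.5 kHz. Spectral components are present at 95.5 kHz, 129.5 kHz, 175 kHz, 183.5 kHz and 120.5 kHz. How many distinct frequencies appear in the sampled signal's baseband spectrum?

4

fs/2 = 21.75 kHz.
95.5 kHz mod fs = 8.5 kHz.
8.5 kHz ≤ fs/2 = 21.75 kHz, appears at 8.5 kHz.
129.5 kHz mod fs = 42.5 kHz.
42.5 kHz > fs/2 = 21.75 kHz, folds to fs − 42.5 kHz = 1 kHz.
175 kHz mod fs = 1 kHz.
1 kHz ≤ fs/2 = 21.75 kHz, appears at 1 kHz.
183.5 kHz mod fs = 9.5 kHz.
9.5 kHz ≤ fs/2 = 21.75 kHz, appears at 9.5 kHz.
120.5 kHz mod fs = 33.5 kHz.
33.5 kHz > fs/2 = 21.75 kHz, folds to fs − 33.5 kHz = 10 kHz.
Distinct values: {1 kHz, 8.5 kHz, 9.5 kHz, 10 kHz} → 4.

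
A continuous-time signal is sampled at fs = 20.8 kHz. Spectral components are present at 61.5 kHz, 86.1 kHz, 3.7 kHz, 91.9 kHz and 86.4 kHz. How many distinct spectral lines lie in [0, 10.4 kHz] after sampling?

5

fs/2 = 10.4 kHz.
61.5 kHz mod fs = 19.9 kHz.
19.9 kHz > fs/2 = 10.4 kHz, folds to fs − 19.9 kHz = 0.9 kHz.
86.1 kHz mod fs = 2.9 kHz.
2.9 kHz ≤ fs/2 = 10.4 kHz, appears at 2.9 kHz.
3.7 kHz ≤ fs/2 = 10.4 kHz, passes unchanged.
91.9 kHz mod fs = 8.7 kHz.
8.7 kHz ≤ fs/2 = 10.4 kHz, appears at 8.7 kHz.
86.4 kHz mod fs = 3.2 kHz.
3.2 kHz ≤ fs/2 = 10.4 kHz, appears at 3.2 kHz.
Distinct values: {0.9 kHz, 2.9 kHz, 3.2 kHz, 3.7 kHz, 8.7 kHz} → 5.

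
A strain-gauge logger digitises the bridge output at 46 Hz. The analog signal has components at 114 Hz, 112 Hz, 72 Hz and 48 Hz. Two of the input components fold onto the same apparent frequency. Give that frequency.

20 Hz

fs/2 = 23 Hz.
114 Hz mod fs = 22 Hz.
22 Hz ≤ fs/2 = 23 Hz, appears at 22 Hz.
112 Hz mod fs = 20 Hz.
20 Hz ≤ fs/2 = 23 Hz, appears at 20 Hz.
72 Hz mod fs = 26 Hz.
26 Hz > fs/2 = 23 Hz, folds to fs − 26 Hz = 20 Hz.
48 Hz mod fs = 2 Hz.
2 Hz ≤ fs/2 = 23 Hz, appears at 2 Hz.
72 Hz and 112 Hz both map to 20 Hz.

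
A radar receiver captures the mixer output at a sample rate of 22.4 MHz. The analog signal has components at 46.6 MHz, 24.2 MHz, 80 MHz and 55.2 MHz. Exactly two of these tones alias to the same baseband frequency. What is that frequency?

1.8 MHz

fs/2 = 11.2 MHz.
46.6 MHz mod fs = 1.8 MHz.
1.8 MHz ≤ fs/2 = 11.2 MHz, appears at 1.8 MHz.
24.2 MHz mod fs = 1.8 MHz.
1.8 MHz ≤ fs/2 = 11.2 MHz, appears at 1.8 MHz.
80 MHz mod fs = 12.8 MHz.
12.8 MHz > fs/2 = 11.2 MHz, folds to fs − 12.8 MHz = 9.6 MHz.
55.2 MHz mod fs = 10.4 MHz.
10.4 MHz ≤ fs/2 = 11.2 MHz, appears at 10.4 MHz.
24.2 MHz and 46.6 MHz both map to 1.8 MHz.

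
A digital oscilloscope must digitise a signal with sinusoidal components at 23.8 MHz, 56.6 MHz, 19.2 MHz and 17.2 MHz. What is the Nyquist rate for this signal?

Highest-frequency component: 56.6 MHz.
Nyquist rate = 2 × 56.6 MHz = 113.2 MHz.

113.2 MHz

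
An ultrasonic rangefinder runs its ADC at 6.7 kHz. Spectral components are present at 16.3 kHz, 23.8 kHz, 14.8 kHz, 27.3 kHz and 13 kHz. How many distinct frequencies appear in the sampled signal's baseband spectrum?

5

fs/2 = 3.35 kHz.
16.3 kHz mod fs = 2.9 kHz.
2.9 kHz ≤ fs/2 = 3.35 kHz, appears at 2.9 kHz.
23.8 kHz mod fs = 3.7 kHz.
3.7 kHz > fs/2 = 3.35 kHz, folds to fs − 3.7 kHz = 3 kHz.
14.8 kHz mod fs = 1.4 kHz.
1.4 kHz ≤ fs/2 = 3.35 kHz, appears at 1.4 kHz.
27.3 kHz mod fs = 0.5 kHz.
0.5 kHz ≤ fs/2 = 3.35 kHz, appears at 0.5 kHz.
13 kHz mod fs = 6.3 kHz.
6.3 kHz > fs/2 = 3.35 kHz, folds to fs − 6.3 kHz = 0.4 kHz.
Distinct values: {0.4 kHz, 0.5 kHz, 1.4 kHz, 2.9 kHz, 3 kHz} → 5.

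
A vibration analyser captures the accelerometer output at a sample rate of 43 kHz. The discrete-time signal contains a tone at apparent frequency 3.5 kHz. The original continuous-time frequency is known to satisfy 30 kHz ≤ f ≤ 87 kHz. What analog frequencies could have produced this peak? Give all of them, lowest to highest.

39.5 kHz, 46.5 kHz, 82.5 kHz

Frequencies that alias to 3.5 kHz are k·fs ± 3.5 kHz for integer k ≥ 0.
k=0: 3.5 kHz.
k=1: 39.5 kHz, 46.5 kHz.
k=2: 82.5 kHz, 89.5 kHz.
k=3: 125.5 kHz, 132.5 kHz.
Within [30 kHz, 87 kHz]: 39.5 kHz, 46.5 kHz, 82.5 kHz.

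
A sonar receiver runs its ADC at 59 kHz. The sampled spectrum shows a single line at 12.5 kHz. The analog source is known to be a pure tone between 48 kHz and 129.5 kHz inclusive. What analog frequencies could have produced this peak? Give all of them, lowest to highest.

Frequencies that alias to 12.5 kHz are k·fs ± 12.5 kHz for integer k ≥ 0.
k=0: 12.5 kHz.
k=1: 46.5 kHz, 71.5 kHz.
k=2: 105.5 kHz, 130.5 kHz.
k=3: 164.5 kHz, 189.5 kHz.
Within [48 kHz, 129.5 kHz]: 71.5 kHz, 105.5 kHz.

71.5 kHz, 105.5 kHz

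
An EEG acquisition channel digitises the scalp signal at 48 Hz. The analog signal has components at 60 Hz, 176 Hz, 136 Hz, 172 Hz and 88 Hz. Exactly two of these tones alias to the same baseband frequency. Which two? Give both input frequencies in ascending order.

fs/2 = 24 Hz.
60 Hz mod fs = 12 Hz.
12 Hz ≤ fs/2 = 24 Hz, appears at 12 Hz.
176 Hz mod fs = 32 Hz.
32 Hz > fs/2 = 24 Hz, folds to fs − 32 Hz = 16 Hz.
136 Hz mod fs = 40 Hz.
40 Hz > fs/2 = 24 Hz, folds to fs − 40 Hz = 8 Hz.
172 Hz mod fs = 28 Hz.
28 Hz > fs/2 = 24 Hz, folds to fs − 28 Hz = 20 Hz.
88 Hz mod fs = 40 Hz.
40 Hz > fs/2 = 24 Hz, folds to fs − 40 Hz = 8 Hz.
88 Hz and 136 Hz both map to 8 Hz.

88 Hz, 136 Hz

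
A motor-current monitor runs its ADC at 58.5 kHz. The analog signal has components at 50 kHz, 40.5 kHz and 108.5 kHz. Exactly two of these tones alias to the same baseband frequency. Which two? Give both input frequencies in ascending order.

50 kHz, 108.5 kHz

fs/2 = 29.25 kHz.
50 kHz > fs/2 = 29.25 kHz, folds to fs − 50 kHz = 8.5 kHz.
40.5 kHz > fs/2 = 29.25 kHz, folds to fs − 40.5 kHz = 18 kHz.
108.5 kHz mod fs = 50 kHz.
50 kHz > fs/2 = 29.25 kHz, folds to fs − 50 kHz = 8.5 kHz.
50 kHz and 108.5 kHz both map to 8.5 kHz.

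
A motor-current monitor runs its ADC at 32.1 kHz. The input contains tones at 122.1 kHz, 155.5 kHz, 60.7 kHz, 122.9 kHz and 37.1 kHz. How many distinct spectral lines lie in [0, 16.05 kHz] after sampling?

fs/2 = 16.05 kHz.
122.1 kHz mod fs = 25.8 kHz.
25.8 kHz > fs/2 = 16.05 kHz, folds to fs − 25.8 kHz = 6.3 kHz.
155.5 kHz mod fs = 27.1 kHz.
27.1 kHz > fs/2 = 16.05 kHz, folds to fs − 27.1 kHz = 5 kHz.
60.7 kHz mod fs = 28.6 kHz.
28.6 kHz > fs/2 = 16.05 kHz, folds to fs − 28.6 kHz = 3.5 kHz.
122.9 kHz mod fs = 26.6 kHz.
26.6 kHz > fs/2 = 16.05 kHz, folds to fs − 26.6 kHz = 5.5 kHz.
37.1 kHz mod fs = 5 kHz.
5 kHz ≤ fs/2 = 16.05 kHz, appears at 5 kHz.
Distinct values: {3.5 kHz, 5 kHz, 5.5 kHz, 6.3 kHz} → 4.

4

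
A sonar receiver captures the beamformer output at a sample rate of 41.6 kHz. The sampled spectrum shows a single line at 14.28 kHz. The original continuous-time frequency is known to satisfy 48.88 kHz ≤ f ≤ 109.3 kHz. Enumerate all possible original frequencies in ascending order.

55.88 kHz, 68.92 kHz, 97.48 kHz

Frequencies that alias to 14.28 kHz are k·fs ± 14.28 kHz for integer k ≥ 0.
k=0: 14.28 kHz.
k=1: 27.32 kHz, 55.88 kHz.
k=2: 68.92 kHz, 97.48 kHz.
k=3: 110.52 kHz, 139.08 kHz.
Within [48.88 kHz, 109.3 kHz]: 55.88 kHz, 68.92 kHz, 97.48 kHz.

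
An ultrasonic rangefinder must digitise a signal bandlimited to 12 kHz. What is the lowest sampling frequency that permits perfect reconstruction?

24 kHz

Nyquist rate = 2 × 12 kHz = 24 kHz.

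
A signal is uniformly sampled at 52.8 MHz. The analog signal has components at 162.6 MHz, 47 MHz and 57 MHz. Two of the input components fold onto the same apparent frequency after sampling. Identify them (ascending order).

fs/2 = 26.4 MHz.
162.6 MHz mod fs = 4.2 MHz.
4.2 MHz ≤ fs/2 = 26.4 MHz, appears at 4.2 MHz.
47 MHz > fs/2 = 26.4 MHz, folds to fs − 47 MHz = 5.8 MHz.
57 MHz mod fs = 4.2 MHz.
4.2 MHz ≤ fs/2 = 26.4 MHz, appears at 4.2 MHz.
57 MHz and 162.6 MHz both map to 4.2 MHz.

57 MHz, 162.6 MHz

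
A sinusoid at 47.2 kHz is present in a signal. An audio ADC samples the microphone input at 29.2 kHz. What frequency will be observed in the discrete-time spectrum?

11.2 kHz

47.2 kHz mod fs = 18 kHz.
18 kHz > fs/2 = 14.6 kHz, folds to fs − 18 kHz = 11.2 kHz.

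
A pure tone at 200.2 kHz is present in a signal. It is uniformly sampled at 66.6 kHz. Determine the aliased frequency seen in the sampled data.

200.2 kHz mod fs = 0.4 kHz.
0.4 kHz ≤ fs/2 = 33.3 kHz, appears at 0.4 kHz.

0.4 kHz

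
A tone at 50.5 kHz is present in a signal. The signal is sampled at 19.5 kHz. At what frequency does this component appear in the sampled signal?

8 kHz

50.5 kHz mod fs = 11.5 kHz.
11.5 kHz > fs/2 = 9.75 kHz, folds to fs − 11.5 kHz = 8 kHz.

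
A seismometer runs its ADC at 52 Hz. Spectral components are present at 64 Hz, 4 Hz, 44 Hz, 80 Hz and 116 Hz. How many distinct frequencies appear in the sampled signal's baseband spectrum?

4

fs/2 = 26 Hz.
64 Hz mod fs = 12 Hz.
12 Hz ≤ fs/2 = 26 Hz, appears at 12 Hz.
4 Hz ≤ fs/2 = 26 Hz, passes unchanged.
44 Hz > fs/2 = 26 Hz, folds to fs − 44 Hz = 8 Hz.
80 Hz mod fs = 28 Hz.
28 Hz > fs/2 = 26 Hz, folds to fs − 28 Hz = 24 Hz.
116 Hz mod fs = 12 Hz.
12 Hz ≤ fs/2 = 26 Hz, appears at 12 Hz.
Distinct values: {4 Hz, 8 Hz, 12 Hz, 24 Hz} → 4.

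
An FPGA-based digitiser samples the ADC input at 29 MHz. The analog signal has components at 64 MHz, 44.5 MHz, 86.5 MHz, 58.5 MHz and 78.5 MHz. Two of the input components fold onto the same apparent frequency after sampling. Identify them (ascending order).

fs/2 = 14.5 MHz.
64 MHz mod fs = 6 MHz.
6 MHz ≤ fs/2 = 14.5 MHz, appears at 6 MHz.
44.5 MHz mod fs = 15.5 MHz.
15.5 MHz > fs/2 = 14.5 MHz, folds to fs − 15.5 MHz = 13.5 MHz.
86.5 MHz mod fs = 28.5 MHz.
28.5 MHz > fs/2 = 14.5 MHz, folds to fs − 28.5 MHz = 0.5 MHz.
58.5 MHz mod fs = 0.5 MHz.
0.5 MHz ≤ fs/2 = 14.5 MHz, appears at 0.5 MHz.
78.5 MHz mod fs = 20.5 MHz.
20.5 MHz > fs/2 = 14.5 MHz, folds to fs − 20.5 MHz = 8.5 MHz.
58.5 MHz and 86.5 MHz both map to 0.5 MHz.

58.5 MHz, 86.5 MHz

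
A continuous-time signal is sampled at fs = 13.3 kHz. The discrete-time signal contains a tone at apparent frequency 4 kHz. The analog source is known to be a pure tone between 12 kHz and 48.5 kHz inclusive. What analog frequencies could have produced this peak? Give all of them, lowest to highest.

Frequencies that alias to 4 kHz are k·fs ± 4 kHz for integer k ≥ 0.
k=0: 4 kHz.
k=1: 9.3 kHz, 17.3 kHz.
k=2: 22.6 kHz, 30.6 kHz.
k=3: 35.9 kHz, 43.9 kHz.
k=4: 49.2 kHz, 57.2 kHz.
Within [12 kHz, 48.5 kHz]: 17.3 kHz, 22.6 kHz, 30.6 kHz, 35.9 kHz, 43.9 kHz.

17.3 kHz, 22.6 kHz, 30.6 kHz, 35.9 kHz, 43.9 kHz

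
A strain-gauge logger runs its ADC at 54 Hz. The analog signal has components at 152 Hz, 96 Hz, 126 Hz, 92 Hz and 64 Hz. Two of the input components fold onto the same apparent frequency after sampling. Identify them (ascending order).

fs/2 = 27 Hz.
152 Hz mod fs = 44 Hz.
44 Hz > fs/2 = 27 Hz, folds to fs − 44 Hz = 10 Hz.
96 Hz mod fs = 42 Hz.
42 Hz > fs/2 = 27 Hz, folds to fs − 42 Hz = 12 Hz.
126 Hz mod fs = 18 Hz.
18 Hz ≤ fs/2 = 27 Hz, appears at 18 Hz.
92 Hz mod fs = 38 Hz.
38 Hz > fs/2 = 27 Hz, folds to fs − 38 Hz = 16 Hz.
64 Hz mod fs = 10 Hz.
10 Hz ≤ fs/2 = 27 Hz, appears at 10 Hz.
64 Hz and 152 Hz both map to 10 Hz.

64 Hz, 152 Hz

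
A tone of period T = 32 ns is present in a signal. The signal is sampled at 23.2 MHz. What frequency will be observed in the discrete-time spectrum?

T = 32 ns → f = 1/T = 31.25 MHz.
31.25 MHz mod fs = 8.05 MHz.
8.05 MHz ≤ fs/2 = 11.6 MHz, appears at 8.05 MHz.

8.05 MHz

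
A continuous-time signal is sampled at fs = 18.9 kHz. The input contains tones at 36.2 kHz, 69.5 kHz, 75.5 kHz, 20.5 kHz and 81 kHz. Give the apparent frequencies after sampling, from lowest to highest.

fs/2 = 9.45 kHz.
36.2 kHz mod fs = 17.3 kHz.
17.3 kHz > fs/2 = 9.45 kHz, folds to fs − 17.3 kHz = 1.6 kHz.
69.5 kHz mod fs = 12.8 kHz.
12.8 kHz > fs/2 = 9.45 kHz, folds to fs − 12.8 kHz = 6.1 kHz.
75.5 kHz mod fs = 18.8 kHz.
18.8 kHz > fs/2 = 9.45 kHz, folds to fs − 18.8 kHz = 0.1 kHz.
20.5 kHz mod fs = 1.6 kHz.
1.6 kHz ≤ fs/2 = 9.45 kHz, appears at 1.6 kHz.
81 kHz mod fs = 5.4 kHz.
5.4 kHz ≤ fs/2 = 9.45 kHz, appears at 5.4 kHz.
Distinct values: {0.1 kHz, 1.6 kHz, 5.4 kHz, 6.1 kHz}.

0.1 kHz, 1.6 kHz, 5.4 kHz, 6.1 kHz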